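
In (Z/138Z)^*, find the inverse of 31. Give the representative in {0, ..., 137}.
31^(−1) ≡ 49 (mod 138)

Apply the extended Euclidean algorithm to (138, 31), tracking rows (r, s, t) with s·138 + t·31 = r. Each division r_prev = q·r_cur + r_new produces the new row as (previous row) − q·(current row):
  row A: (138, 1, 0)   [1·138 + 0·31 = 138]
  row B: (31, 0, 1)   [0·138 + 1·31 = 31]
  138 = 4·31 + 14   → row C = row A − 4·row B = (14, 1, −4)   [check: 1·138 − 4·31 = 14]
  31 = 2·14 + 3   → row D = row B − 2·row C = (3, −2, 9)   [check: −2·138 + 9·31 = 3]
  14 = 4·3 + 2   → row E = row C − 4·row D = (2, 9, −40)   [check: 9·138 − 40·31 = 2]
  3 = 1·2 + 1   → row F = row D − 1·row E = (1, −11, 49)   [check: −11·138 + 49·31 = 1]
  2 = 2·1 + 0   → remainder 0, stop. gcd = 1 (last nonzero row F).
The gcd is 1, so 31 is invertible mod 138. The last nonzero row gives −11·138 + 49·31 = 1, so t = 49. So 31^(−1) ≡ 49 (mod 138). Verify: 31 · 49 = 1519 ≡ 1 (mod 138). ✓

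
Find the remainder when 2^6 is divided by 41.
Use repeated squaring. Binary(6) = 110. Walk through the bits of the exponent 6 left-to-right: at each bit after the leading one, square the running value, then multiply by 2 if the bit is 1 (always reducing mod 41):
  bit 1 = 1 (leading): start with 2.
  bit 2 = 1: square 2^2 = 4; bit is 1, so multiply 4·2 = 8 (mod 41).
  bit 3 = 0: square 8^2 = 64 ≡ 23 (mod 41).
Final value: 2^6 ≡ 23 (mod 41).

Final answer: 23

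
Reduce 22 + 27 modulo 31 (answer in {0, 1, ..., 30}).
18

Both summands are already reduced mod 31. 22 + 27 = 49; 49 = 1·31 + 18, so (22 + 27) mod 31 = 18.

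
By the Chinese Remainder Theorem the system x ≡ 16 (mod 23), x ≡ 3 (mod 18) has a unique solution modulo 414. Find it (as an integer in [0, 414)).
The moduli 23, 18 are pairwise coprime, so by the CRT there is a unique solution mod 23·18 = 414.
Solve by successive substitution. Start with x ≡ 16 (mod 23).
  Combine with x ≡ 3 (mod 18): write x = 16 + 23·t and require 16 + 23·t ≡ 3 (mod 18), i.e. 23·t ≡ 3 − 16 ≡ 5 (mod 18). Since 23^(−1) ≡ 11 (mod 18) (23 ≡ 5 (mod 18)), t ≡ 11·5 ≡ 1 (mod 18). So x ≡ 16 + 23·1 = 39 (mod 414).
Unique solution in [0, 414): x = 39.

Final answer: x ≡ 39 (mod 414); the representative in [0, 414) is 39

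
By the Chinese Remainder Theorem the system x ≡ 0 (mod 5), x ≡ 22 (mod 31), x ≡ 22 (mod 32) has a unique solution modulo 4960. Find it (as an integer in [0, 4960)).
The moduli 5, 31, 32 are pairwise coprime, so by the CRT there is a unique solution mod 5·31·32 = 4960.
Solve by successive substitution. Start with x ≡ 0 (mod 5).
  Combine with x ≡ 22 (mod 31): write x = 5·t and require 5·t ≡ 22 (mod 31). Since 5^(−1) ≡ 25 (mod 31), t ≡ 25·22 ≡ 23 (mod 31). So x ≡ 5·23 = 115 (mod 155).
  Combine with x ≡ 22 (mod 32): write x = 115 + 155·t and require 115 + 155·t ≡ 22 (mod 32), i.e. 155·t ≡ 22 − 115 ≡ 3 (mod 32). Since 155^(−1) ≡ 19 (mod 32) (155 ≡ 27 (mod 32)), t ≡ 19·3 ≡ 25 (mod 32). So x ≡ 115 + 155·25 = 3990 (mod 4960).
Unique solution in [0, 4960): x = 3990.

Final answer: x ≡ 3990 (mod 4960); the representative in [0, 4960) is 3990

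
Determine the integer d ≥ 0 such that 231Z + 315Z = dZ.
(231, 315) = (21); d = 21

In the PID Z, (a, b) is generated by gcd(a, b). Compute gcd(315, 231) with the extended Euclidean algorithm, tracking rows (r, s, t) with s·315 + t·231 = r:
  row A: (315, 1, 0)   [1·315 + 0·231 = 315]
  row B: (231, 0, 1)   [0·315 + 1·231 = 231]
  315 = 1·231 + 84   → row C = row A − 1·row B = (84, 1, −1)   [check: 1·315 − 1·231 = 84]
  231 = 2·84 + 63   → row D = row B − 2·row C = (63, −2, 3)   [check: −2·315 + 3·231 = 63]
  84 = 1·63 + 21   → row E = row C − 1·row D = (21, 3, −4)   [check: 3·315 − 4·231 = 21]
  63 = 3·21 + 0   → remainder 0, stop. gcd = 21 (last nonzero row E).
So gcd(231, 315) = 21, with Bézout identity 3·315 − 4·231 = 21. Containment (⊇): the Bézout identity exhibits 21 as an element of (231, 315), giving (21) ⊆ (231, 315). Containment (⊆): since 21 | 231 and 21 | 315 (231 = 21·11, 315 = 21·15), every Z-linear combination of 231 and 315 is divisible by 21, so (231, 315) ⊆ (21). Therefore (231, 315) = (21), d = 21.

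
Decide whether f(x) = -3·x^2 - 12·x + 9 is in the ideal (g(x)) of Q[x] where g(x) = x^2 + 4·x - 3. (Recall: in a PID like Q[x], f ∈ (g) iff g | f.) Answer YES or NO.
YES

In Q[x] the ideal (g) consists of all multiples of g, so f ∈ (g) iff g | f, i.e. iff the remainder of f on division by g is 0. Divide f by g (g is monic, so eliminate the leading term of the running remainder at each step):
  leading term -3·x^2: subtract (-3)·g(x) = -3·x^2 - 12·x + 9, leaving 0
The remainder is 0, so f(x) = g(x) · h(x) with h(x) = -3. Hence g | f, i.e. f ∈ (g).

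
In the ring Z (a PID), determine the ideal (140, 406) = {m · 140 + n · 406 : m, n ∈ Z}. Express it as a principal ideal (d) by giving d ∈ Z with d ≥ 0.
In the PID Z, (a, b) is generated by gcd(a, b). Compute gcd(406, 140) with the extended Euclidean algorithm, tracking rows (r, s, t) with s·406 + t·140 = r:
  row A: (406, 1, 0)   [1·406 + 0·140 = 406]
  row B: (140, 0, 1)   [0·406 + 1·140 = 140]
  406 = 2·140 + 126   → row C = row A − 2·row B = (126, 1, −2)   [check: 1·406 − 2·140 = 126]
  140 = 1·126 + 14   → row D = row B − 1·row C = (14, −1, 3)   [check: −1·406 + 3·140 = 14]
  126 = 9·14 + 0   → remainder 0, stop. gcd = 14 (last nonzero row D).
So gcd(140, 406) = 14, with Bézout identity −1·406 + 3·140 = 14. Containment (⊇): the Bézout identity exhibits 14 as an element of (140, 406), giving (14) ⊆ (140, 406). Containment (⊆): since 14 | 140 and 14 | 406 (140 = 14·10, 406 = 14·29), every Z-linear combination of 140 and 406 is divisible by 14, so (140, 406) ⊆ (14). Therefore (140, 406) = (14), d = 14.

Final answer: (140, 406) = (14); d = 14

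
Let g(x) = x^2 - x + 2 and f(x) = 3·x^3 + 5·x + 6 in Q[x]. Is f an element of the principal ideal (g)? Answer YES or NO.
In Q[x] the ideal (g) consists of all multiples of g, so f ∈ (g) iff g | f, i.e. iff the remainder of f on division by g is 0. Divide f by g (g is monic, so eliminate the leading term of the running remainder at each step):
  leading term 3·x^3: subtract (3·x)·g(x) = 3·x^3 - 3·x^2 + 6·x, leaving 3·x^2 - x + 6
  leading term 3·x^2: subtract (3)·g(x) = 3·x^2 - 3·x + 6, leaving 2·x
The remainder r(x) = 2·x ≠ 0 (and deg r < deg g), so g ∤ f, i.e. f ∉ (g).

Final answer: NO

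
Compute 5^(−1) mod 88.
Apply the extended Euclidean algorithm to (88, 5), tracking rows (r, s, t) with s·88 + t·5 = r. Each division r_prev = q·r_cur + r_new produces the new row as (previous row) − q·(current row):
  row A: (88, 1, 0)   [1·88 + 0·5 = 88]
  row B: (5, 0, 1)   [0·88 + 1·5 = 5]
  88 = 17·5 + 3   → row C = row A − 17·row B = (3, 1, −17)   [check: 1·88 − 17·5 = 3]
  5 = 1·3 + 2   → row D = row B − 1·row C = (2, −1, 18)   [check: −1·88 + 18·5 = 2]
  3 = 1·2 + 1   → row E = row C − 1·row D = (1, 2, −35)   [check: 2·88 − 35·5 = 1]
  2 = 2·1 + 0   → remainder 0, stop. gcd = 1 (last nonzero row E).
The gcd is 1, so 5 is invertible mod 88. The last nonzero row gives 2·88 − 35·5 = 1, so t = −35. So 5^(−1) ≡ −35 ≡ 53 (mod 88). Verify: 5 · 53 = 265 ≡ 1 (mod 88). ✓

Final answer: 5^(−1) ≡ 53 (mod 88)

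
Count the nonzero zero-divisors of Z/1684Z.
In Z/1684Z each nonzero element is either a unit (gcd with 1684 is 1) or a zero-divisor (gcd > 1). The number of units is φ(1684): factorise 1684 = 2^2 · 421, so φ(1684) = (2^2 − 2^1) · (421 − 1) = 2 · 420 = 840. The nonzero elements number 1684 − 1 = 1683. Hence the nonzero zero-divisors number 1683 − 840 = 843.

Final answer: Z/1684Z has 843 nonzero zero-divisors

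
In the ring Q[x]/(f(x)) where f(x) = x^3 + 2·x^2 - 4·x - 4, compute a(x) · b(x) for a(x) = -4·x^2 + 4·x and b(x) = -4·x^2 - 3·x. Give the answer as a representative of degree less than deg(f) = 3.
a · b ≡ 124·x^2 - 80·x - 144 (mod f(x))

First multiply in Q[x] without reducing: a · b = 16·x^4 - 4·x^3 - 12·x^2. Now divide by f(x) = x^3 + 2·x^2 - 4·x - 4, eliminating the leading term at each step:
  leading term 16·x^4: subtract (16·x)·f(x) = 16·x^4 + 32·x^3 - 64·x^2 - 64·x, leaving -36·x^3 + 52·x^2 + 64·x
  leading term -36·x^3: subtract (-36)·f(x) = -36·x^3 - 72·x^2 + 144·x + 144, leaving 124·x^2 - 80·x - 144
The degree is now < 3, so this is the remainder. Hence a · b ≡ 124·x^2 - 80·x - 144 in Q[x]/(f).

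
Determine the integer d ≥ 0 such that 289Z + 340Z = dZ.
(289, 340) = (17); d = 17

In the PID Z, (a, b) is generated by gcd(a, b). Compute gcd(340, 289) with the extended Euclidean algorithm, tracking rows (r, s, t) with s·340 + t·289 = r:
  row A: (340, 1, 0)   [1·340 + 0·289 = 340]
  row B: (289, 0, 1)   [0·340 + 1·289 = 289]
  340 = 1·289 + 51   → row C = row A − 1·row B = (51, 1, −1)   [check: 1·340 − 1·289 = 51]
  289 = 5·51 + 34   → row D = row B − 5·row C = (34, −5, 6)   [check: −5·340 + 6·289 = 34]
  51 = 1·34 + 17   → row E = row C − 1·row D = (17, 6, −7)   [check: 6·340 − 7·289 = 17]
  34 = 2·17 + 0   → remainder 0, stop. gcd = 17 (last nonzero row E).
So gcd(289, 340) = 17, with Bézout identity 6·340 − 7·289 = 17. Containment (⊇): the Bézout identity exhibits 17 as an element of (289, 340), giving (17) ⊆ (289, 340). Containment (⊆): since 17 | 289 and 17 | 340 (289 = 17·17, 340 = 17·20), every Z-linear combination of 289 and 340 is divisible by 17, so (289, 340) ⊆ (17). Therefore (289, 340) = (17), d = 17.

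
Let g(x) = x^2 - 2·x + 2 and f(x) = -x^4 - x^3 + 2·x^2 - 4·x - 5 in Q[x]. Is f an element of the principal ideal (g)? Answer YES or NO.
In Q[x] the ideal (g) consists of all multiples of g, so f ∈ (g) iff g | f, i.e. iff the remainder of f on division by g is 0. Divide f by g (g is monic, so eliminate the leading term of the running remainder at each step):
  leading term -x^4: subtract (-x^2)·g(x) = -x^4 + 2·x^3 - 2·x^2, leaving -3·x^3 + 4·x^2 - 4·x - 5
  leading term -3·x^3: subtract (-3·x)·g(x) = -3·x^3 + 6·x^2 - 6·x, leaving -2·x^2 + 2·x - 5
  leading term -2·x^2: subtract (-2)·g(x) = -2·x^2 + 4·x - 4, leaving -2·x - 1
The remainder r(x) = -2·x - 1 ≠ 0 (and deg r < deg g), so g ∤ f, i.e. f ∉ (g).

Final answer: NO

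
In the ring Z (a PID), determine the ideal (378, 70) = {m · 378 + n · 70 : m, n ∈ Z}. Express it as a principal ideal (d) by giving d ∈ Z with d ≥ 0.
In the PID Z, (a, b) is generated by gcd(a, b). Compute gcd(378, 70) with the extended Euclidean algorithm, tracking rows (r, s, t) with s·378 + t·70 = r:
  row A: (378, 1, 0)   [1·378 + 0·70 = 378]
  row B: (70, 0, 1)   [0·378 + 1·70 = 70]
  378 = 5·70 + 28   → row C = row A − 5·row B = (28, 1, −5)   [check: 1·378 − 5·70 = 28]
  70 = 2·28 + 14   → row D = row B − 2·row C = (14, −2, 11)   [check: −2·378 + 11·70 = 14]
  28 = 2·14 + 0   → remainder 0, stop. gcd = 14 (last nonzero row D).
So gcd(378, 70) = 14, with Bézout identity −2·378 + 11·70 = 14. Containment (⊇): the Bézout identity exhibits 14 as an element of (378, 70), giving (14) ⊆ (378, 70). Containment (⊆): since 14 | 378 and 14 | 70 (378 = 14·27, 70 = 14·5), every Z-linear combination of 378 and 70 is divisible by 14, so (378, 70) ⊆ (14). Therefore (378, 70) = (14), d = 14.

Final answer: (378, 70) = (14); d = 14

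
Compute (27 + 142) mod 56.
Reduce the summands first: 142 ≡ 30 (mod 56), so 27 + 142 ≡ 27 + 30 (mod 56). 27 + 30 = 57; 57 = 1·56 + 1, so (27 + 142) mod 56 = 1.

Final answer: 1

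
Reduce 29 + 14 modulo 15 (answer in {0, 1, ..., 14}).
13

Reduce the summands first: 29 ≡ 14 (mod 15), so 29 + 14 ≡ 14 + 14 (mod 15). 14 + 14 = 28; 28 = 1·15 + 13, so (29 + 14) mod 15 = 13.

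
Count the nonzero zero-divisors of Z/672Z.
In Z/672Z each nonzero element is either a unit (gcd with 672 is 1) or a zero-divisor (gcd > 1). The number of units is φ(672): factorise 672 = 2^5 · 3 · 7, so φ(672) = (2^5 − 2^4) · (3 − 1) · (7 − 1) = 16 · 2 · 6 = 192. The nonzero elements number 672 − 1 = 671. Hence the nonzero zero-divisors number 671 − 192 = 479.

Final answer: Z/672Z has 479 nonzero zero-divisors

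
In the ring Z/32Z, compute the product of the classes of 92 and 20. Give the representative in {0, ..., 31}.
Reduce the factors first: 92 ≡ 28 (mod 32), so 92 · 20 ≡ 28 · 20 (mod 32). 28 · 20 = 560. Dividing by 32: 560 = 17·32 + 16. So (92 · 20) mod 32 = 16.

Final answer: 16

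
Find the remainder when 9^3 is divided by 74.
63

Use repeated squaring. Binary(3) = 11. Walk through the bits of the exponent 3 left-to-right: at each bit after the leading one, square the running value, then multiply by 9 if the bit is 1 (always reducing mod 74):
  bit 1 = 1 (leading): start with 9.
  bit 2 = 1: square 9^2 = 81 ≡ 7; bit is 1, so multiply 7·9 = 63 (mod 74).
Final value: 9^3 ≡ 63 (mod 74).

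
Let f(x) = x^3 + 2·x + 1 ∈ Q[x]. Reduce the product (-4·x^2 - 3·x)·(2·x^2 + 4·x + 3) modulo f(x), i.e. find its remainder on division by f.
First multiply in Q[x] without reducing: a · b = -8·x^4 - 22·x^3 - 24·x^2 - 9·x. Now divide by f(x) = x^3 + 2·x + 1, eliminating the leading term at each step:
  leading term -8·x^4: subtract (-8·x)·f(x) = -8·x^4 - 16·x^2 - 8·x, leaving -22·x^3 - 8·x^2 - x
  leading term -22·x^3: subtract (-22)·f(x) = -22·x^3 - 44·x - 22, leaving -8·x^2 + 43·x + 22
The degree is now < 3, so this is the remainder. Hence a · b ≡ -8·x^2 + 43·x + 22 in Q[x]/(f).

Final answer: a · b ≡ -8·x^2 + 43·x + 22 (mod f(x))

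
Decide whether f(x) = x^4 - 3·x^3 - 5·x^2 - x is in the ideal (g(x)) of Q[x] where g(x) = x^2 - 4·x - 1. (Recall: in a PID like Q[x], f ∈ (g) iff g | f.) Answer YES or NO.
In Q[x] the ideal (g) consists of all multiples of g, so f ∈ (g) iff g | f, i.e. iff the remainder of f on division by g is 0. Divide f by g (g is monic, so eliminate the leading term of the running remainder at each step):
  leading term x^4: subtract (x^2)·g(x) = x^4 - 4·x^3 - x^2, leaving x^3 - 4·x^2 - x
  leading term x^3: subtract (x)·g(x) = x^3 - 4·x^2 - x, leaving 0
The remainder is 0, so f(x) = g(x) · h(x) with h(x) = x^2 + x. Hence g | f, i.e. f ∈ (g).

Final answer: YES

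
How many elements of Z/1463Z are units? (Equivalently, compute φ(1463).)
An element a ∈ Z/1463Z is a unit iff gcd(a, 1463) = 1, so the number of units is φ(1463). φ is multiplicative, with φ(p^e) = p^e − p^(e−1). Factorise 1463 = 7 · 11 · 19. Then
  φ(1463) = (7 − 1) · (11 − 1) · (19 − 1) = 6 · 10 · 18 = 1080.

Final answer: Z/1463Z has φ(1463) = 1080 units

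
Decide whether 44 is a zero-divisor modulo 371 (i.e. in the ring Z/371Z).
gcd(44, 371) = 1, so 44 is a unit in Z/371Z (it has a multiplicative inverse). A unit cannot be a zero-divisor: if 44·b ≡ 0 then multiplying both sides by 44^(−1) gives b ≡ 0. So 44 is not a zero-divisor.

Final answer: NO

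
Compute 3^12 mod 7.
1

Use repeated squaring. Binary(12) = 1100. Walk through the bits of the exponent 12 left-to-right: at each bit after the leading one, square the running value, then multiply by 3 if the bit is 1 (always reducing mod 7):
  bit 1 = 1 (leading): start with 3.
  bit 2 = 1: square 3^2 = 9 ≡ 2; bit is 1, so multiply 2·3 = 6 (mod 7).
  bit 3 = 0: square 6^2 = 36 ≡ 1 (mod 7).
  bit 4 = 0: square 1^2 = 1 (mod 7).
Final value: 3^12 ≡ 1 (mod 7).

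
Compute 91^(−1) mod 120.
Apply the extended Euclidean algorithm to (120, 91), tracking rows (r, s, t) with s·120 + t·91 = r. Each division r_prev = q·r_cur + r_new produces the new row as (previous row) − q·(current row):
  row A: (120, 1, 0)   [1·120 + 0·91 = 120]
  row B: (91, 0, 1)   [0·120 + 1·91 = 91]
  120 = 1·91 + 29   → row C = row A − 1·row B = (29, 1, −1)   [check: 1·120 − 1·91 = 29]
  91 = 3·29 + 4   → row D = row B − 3·row C = (4, −3, 4)   [check: −3·120 + 4·91 = 4]
  29 = 7·4 + 1   → row E = row C − 7·row D = (1, 22, −29)   [check: 22·120 − 29·91 = 1]
  4 = 4·1 + 0   → remainder 0, stop. gcd = 1 (last nonzero row E).
The gcd is 1, so 91 is invertible mod 120. The last nonzero row gives 22·120 − 29·91 = 1, so t = −29. So 91^(−1) ≡ −29 ≡ 91 (mod 120). Verify: 91 · 91 = 8281 ≡ 1 (mod 120). ✓

Final answer: 91^(−1) ≡ 91 (mod 120)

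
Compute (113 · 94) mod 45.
Reduce the factors first: 113 ≡ 23, 94 ≡ 4 (mod 45), so 113 · 94 ≡ 23 · 4 (mod 45). 23 · 4 = 92. Dividing by 45: 92 = 2·45 + 2. So (113 · 94) mod 45 = 2.

Final answer: 2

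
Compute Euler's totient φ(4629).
φ is multiplicative, with φ(p^e) = p^e − p^(e−1). Factorise 4629 = 3 · 1543. Then
  φ(4629) = (3 − 1) · (1543 − 1) = 2 · 1542 = 3084.

Final answer: φ(4629) = 3084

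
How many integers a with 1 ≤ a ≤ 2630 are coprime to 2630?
1048

The number of a ∈ {1, ..., 2630} with gcd(a, 2630) = 1 is by definition Euler's totient φ(2630). φ is multiplicative, with φ(p^e) = p^e − p^(e−1). Factorise 2630 = 2 · 5 · 263. Then
  φ(2630) = (2 − 1) · (5 − 1) · (263 − 1) = 1 · 4 · 262 = 1048.
So there are 1048 such integers.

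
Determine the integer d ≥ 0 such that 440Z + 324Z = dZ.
(440, 324) = (4); d = 4

In the PID Z, (a, b) is generated by gcd(a, b). Compute gcd(440, 324) with the extended Euclidean algorithm, tracking rows (r, s, t) with s·440 + t·324 = r:
  row A: (440, 1, 0)   [1·440 + 0·324 = 440]
  row B: (324, 0, 1)   [0·440 + 1·324 = 324]
  440 = 1·324 + 116   → row C = row A − 1·row B = (116, 1, −1)   [check: 1·440 − 1·324 = 116]
  324 = 2·116 + 92   → row D = row B − 2·row C = (92, −2, 3)   [check: −2·440 + 3·324 = 92]
  116 = 1·92 + 24   → row E = row C − 1·row D = (24, 3, −4)   [check: 3·440 − 4·324 = 24]
  92 = 3·24 + 20   → row F = row D − 3·row E = (20, −11, 15)   [check: −11·440 + 15·324 = 20]
  24 = 1·20 + 4   → row G = row E − 1·row F = (4, 14, −19)   [check: 14·440 − 19·324 = 4]
  20 = 5·4 + 0   → remainder 0, stop. gcd = 4 (last nonzero row G).
So gcd(440, 324) = 4, with Bézout identity 14·440 − 19·324 = 4. Containment (⊇): the Bézout identity exhibits 4 as an element of (440, 324), giving (4) ⊆ (440, 324). Containment (⊆): since 4 | 440 and 4 | 324 (440 = 4·110, 324 = 4·81), every Z-linear combination of 440 and 324 is divisible by 4, so (440, 324) ⊆ (4). Therefore (440, 324) = (4), d = 4.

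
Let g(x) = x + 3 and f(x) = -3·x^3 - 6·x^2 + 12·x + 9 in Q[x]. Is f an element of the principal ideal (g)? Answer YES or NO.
YES

In Q[x] the ideal (g) consists of all multiples of g, so f ∈ (g) iff g | f, i.e. iff the remainder of f on division by g is 0. Divide f by g (g is monic, so eliminate the leading term of the running remainder at each step):
  leading term -3·x^3: subtract (-3·x^2)·g(x) = -3·x^3 - 9·x^2, leaving 3·x^2 + 12·x + 9
  leading term 3·x^2: subtract (3·x)·g(x) = 3·x^2 + 9·x, leaving 3·x + 9
  leading term 3·x: subtract (3)·g(x) = 3·x + 9, leaving 0
The remainder is 0, so f(x) = g(x) · h(x) with h(x) = -3·x^2 + 3·x + 3. Hence g | f, i.e. f ∈ (g).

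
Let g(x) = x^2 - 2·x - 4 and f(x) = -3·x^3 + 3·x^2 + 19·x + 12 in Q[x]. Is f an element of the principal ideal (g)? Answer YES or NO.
In Q[x] the ideal (g) consists of all multiples of g, so f ∈ (g) iff g | f, i.e. iff the remainder of f on division by g is 0. Divide f by g (g is monic, so eliminate the leading term of the running remainder at each step):
  leading term -3·x^3: subtract (-3·x)·g(x) = -3·x^3 + 6·x^2 + 12·x, leaving -3·x^2 + 7·x + 12
  leading term -3·x^2: subtract (-3)·g(x) = -3·x^2 + 6·x + 12, leaving x
The remainder r(x) = x ≠ 0 (and deg r < deg g), so g ∤ f, i.e. f ∉ (g).

Final answer: NO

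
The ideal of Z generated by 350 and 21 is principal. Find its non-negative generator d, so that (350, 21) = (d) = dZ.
(350, 21) = (7); d = 7

In the PID Z, (a, b) is generated by gcd(a, b). Compute gcd(350, 21) with the extended Euclidean algorithm, tracking rows (r, s, t) with s·350 + t·21 = r:
  row A: (350, 1, 0)   [1·350 + 0·21 = 350]
  row B: (21, 0, 1)   [0·350 + 1·21 = 21]
  350 = 16·21 + 14   → row C = row A − 16·row B = (14, 1, −16)   [check: 1·350 − 16·21 = 14]
  21 = 1·14 + 7   → row D = row B − 1·row C = (7, −1, 17)   [check: −1·350 + 17·21 = 7]
  14 = 2·7 + 0   → remainder 0, stop. gcd = 7 (last nonzero row D).
So gcd(350, 21) = 7, with Bézout identity −1·350 + 17·21 = 7. Containment (⊇): the Bézout identity exhibits 7 as an element of (350, 21), giving (7) ⊆ (350, 21). Containment (⊆): since 7 | 350 and 7 | 21 (350 = 7·50, 21 = 7·3), every Z-linear combination of 350 and 21 is divisible by 7, so (350, 21) ⊆ (7). Therefore (350, 21) = (7), d = 7.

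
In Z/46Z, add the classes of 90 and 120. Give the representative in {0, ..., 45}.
Reduce the summands first: 90 ≡ 44, 120 ≡ 28 (mod 46), so 90 + 120 ≡ 44 + 28 (mod 46). 44 + 28 = 72; 72 = 1·46 + 26, so (90 + 120) mod 46 = 26.

Final answer: 26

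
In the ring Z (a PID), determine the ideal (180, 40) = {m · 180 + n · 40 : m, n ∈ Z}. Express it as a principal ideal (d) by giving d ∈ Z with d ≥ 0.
In the PID Z, (a, b) is generated by gcd(a, b). Compute gcd(180, 40) with the extended Euclidean algorithm, tracking rows (r, s, t) with s·180 + t·40 = r:
  row A: (180, 1, 0)   [1·180 + 0·40 = 180]
  row B: (40, 0, 1)   [0·180 + 1·40 = 40]
  180 = 4·40 + 20   → row C = row A − 4·row B = (20, 1, −4)   [check: 1·180 − 4·40 = 20]
  40 = 2·20 + 0   → remainder 0, stop. gcd = 20 (last nonzero row C).
So gcd(180, 40) = 20, with Bézout identity 1·180 − 4·40 = 20. Containment (⊇): the Bézout identity exhibits 20 as an element of (180, 40), giving (20) ⊆ (180, 40). Containment (⊆): since 20 | 180 and 20 | 40 (180 = 20·9, 40 = 20·2), every Z-linear combination of 180 and 40 is divisible by 20, so (180, 40) ⊆ (20). Therefore (180, 40) = (20), d = 20.

Final answer: (180, 40) = (20); d = 20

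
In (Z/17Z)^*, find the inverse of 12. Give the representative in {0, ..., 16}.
12^(−1) ≡ 10 (mod 17)

Apply the extended Euclidean algorithm to (17, 12), tracking rows (r, s, t) with s·17 + t·12 = r. Each division r_prev = q·r_cur + r_new produces the new row as (previous row) − q·(current row):
  row A: (17, 1, 0)   [1·17 + 0·12 = 17]
  row B: (12, 0, 1)   [0·17 + 1·12 = 12]
  17 = 1·12 + 5   → row C = row A − 1·row B = (5, 1, −1)   [check: 1·17 − 1·12 = 5]
  12 = 2·5 + 2   → row D = row B − 2·row C = (2, −2, 3)   [check: −2·17 + 3·12 = 2]
  5 = 2·2 + 1   → row E = row C − 2·row D = (1, 5, −7)   [check: 5·17 − 7·12 = 1]
  2 = 2·1 + 0   → remainder 0, stop. gcd = 1 (last nonzero row E).
The gcd is 1, so 12 is invertible mod 17. The last nonzero row gives 5·17 − 7·12 = 1, so t = −7. So 12^(−1) ≡ −7 ≡ 10 (mod 17). Verify: 12 · 10 = 120 ≡ 1 (mod 17). ✓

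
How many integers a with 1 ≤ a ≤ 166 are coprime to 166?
82

The number of a ∈ {1, ..., 166} with gcd(a, 166) = 1 is by definition Euler's totient φ(166). φ is multiplicative, with φ(p^e) = p^e − p^(e−1). Factorise 166 = 2 · 83. Then
  φ(166) = (2 − 1) · (83 − 1) = 1 · 82 = 82.
So there are 82 such integers.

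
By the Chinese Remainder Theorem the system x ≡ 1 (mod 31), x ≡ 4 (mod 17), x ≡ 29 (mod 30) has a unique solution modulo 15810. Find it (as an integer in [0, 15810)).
The moduli 31, 17, 30 are pairwise coprime, so by the CRT there is a unique solution mod 31·17·30 = 15810.
Solve by successive substitution. Start with x ≡ 1 (mod 31).
  Combine with x ≡ 4 (mod 17): write x = 1 + 31·t and require 1 + 31·t ≡ 4 (mod 17), i.e. 31·t ≡ 4 − 1 ≡ 3 (mod 17). Since 31^(−1) ≡ 11 (mod 17) (31 ≡ 14 (mod 17)), t ≡ 11·3 ≡ 16 (mod 17). So x ≡ 1 + 31·16 = 497 (mod 527).
  Combine with x ≡ 29 (mod 30): write x = 497 + 527·t and require 497 + 527·t ≡ 29 (mod 30), i.e. 527·t ≡ 29 − 497 ≡ 12 (mod 30). Since 527^(−1) ≡ 23 (mod 30) (527 ≡ 17 (mod 30)), t ≡ 23·12 ≡ 6 (mod 30). So x ≡ 497 + 527·6 = 3659 (mod 15810).
Unique solution in [0, 15810): x = 3659.

Final answer: x ≡ 3659 (mod 15810); the representative in [0, 15810) is 3659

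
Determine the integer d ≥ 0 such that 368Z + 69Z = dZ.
(368, 69) = (23); d = 23

In the PID Z, (a, b) is generated by gcd(a, b). Compute gcd(368, 69) with the extended Euclidean algorithm, tracking rows (r, s, t) with s·368 + t·69 = r:
  row A: (368, 1, 0)   [1·368 + 0·69 = 368]
  row B: (69, 0, 1)   [0·368 + 1·69 = 69]
  368 = 5·69 + 23   → row C = row A − 5·row B = (23, 1, −5)   [check: 1·368 − 5·69 = 23]
  69 = 3·23 + 0   → remainder 0, stop. gcd = 23 (last nonzero row C).
So gcd(368, 69) = 23, with Bézout identity 1·368 − 5·69 = 23. Containment (⊇): the Bézout identity exhibits 23 as an element of (368, 69), giving (23) ⊆ (368, 69). Containment (⊆): since 23 | 368 and 23 | 69 (368 = 23·16, 69 = 23·3), every Z-linear combination of 368 and 69 is divisible by 23, so (368, 69) ⊆ (23). Therefore (368, 69) = (23), d = 23.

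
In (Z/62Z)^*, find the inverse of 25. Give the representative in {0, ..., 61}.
25^(−1) ≡ 5 (mod 62)

Apply the extended Euclidean algorithm to (62, 25), tracking rows (r, s, t) with s·62 + t·25 = r. Each division r_prev = q·r_cur + r_new produces the new row as (previous row) − q·(current row):
  row A: (62, 1, 0)   [1·62 + 0·25 = 62]
  row B: (25, 0, 1)   [0·62 + 1·25 = 25]
  62 = 2·25 + 12   → row C = row A − 2·row B = (12, 1, −2)   [check: 1·62 − 2·25 = 12]
  25 = 2·12 + 1   → row D = row B − 2·row C = (1, −2, 5)   [check: −2·62 + 5·25 = 1]
  12 = 12·1 + 0   → remainder 0, stop. gcd = 1 (last nonzero row D).
The gcd is 1, so 25 is invertible mod 62. The last nonzero row gives −2·62 + 5·25 = 1, so t = 5. So 25^(−1) ≡ 5 (mod 62). Verify: 25 · 5 = 125 ≡ 1 (mod 62). ✓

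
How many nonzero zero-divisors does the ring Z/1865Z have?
Z/1865Z has 376 nonzero zero-divisors

In Z/1865Z each nonzero element is either a unit (gcd with 1865 is 1) or a zero-divisor (gcd > 1). The number of units is φ(1865): factorise 1865 = 5 · 373, so φ(1865) = (5 − 1) · (373 − 1) = 4 · 372 = 1488. The nonzero elements number 1865 − 1 = 1864. Hence the nonzero zero-divisors number 1864 − 1488 = 376.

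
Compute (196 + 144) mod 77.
32

Reduce the summands first: 196 ≡ 42, 144 ≡ 67 (mod 77), so 196 + 144 ≡ 42 + 67 (mod 77). 42 + 67 = 109; 109 = 1·77 + 32, so (196 + 144) mod 77 = 32.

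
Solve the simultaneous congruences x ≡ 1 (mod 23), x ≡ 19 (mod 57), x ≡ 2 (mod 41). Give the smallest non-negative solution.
The moduli 23, 57, 41 are pairwise coprime, so by the CRT there is a unique solution mod 23·57·41 = 53751.
Solve by successive substitution. Start with x ≡ 1 (mod 23).
  Combine with x ≡ 19 (mod 57): write x = 1 + 23·t and require 1 + 23·t ≡ 19 (mod 57), i.e. 23·t ≡ 19 − 1 ≡ 18 (mod 57). Since 23^(−1) ≡ 5 (mod 57), t ≡ 5·18 ≡ 33 (mod 57). So x ≡ 1 + 23·33 = 760 (mod 1311).
  Combine with x ≡ 2 (mod 41): write x = 760 + 1311·t and require 760 + 1311·t ≡ 2 (mod 41), i.e. 1311·t ≡ 2 − 760 ≡ 21 (mod 41). Since 1311^(−1) ≡ 40 (mod 41) (1311 ≡ 40 (mod 41)), t ≡ 40·21 ≡ 20 (mod 41). So x ≡ 760 + 1311·20 = 26980 (mod 53751).
Unique solution in [0, 53751): x = 26980.

Final answer: x ≡ 26980 (mod 53751); the representative in [0, 53751) is 26980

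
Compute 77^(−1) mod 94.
77^(−1) ≡ 11 (mod 94)

Apply the extended Euclidean algorithm to (94, 77), tracking rows (r, s, t) with s·94 + t·77 = r. Each division r_prev = q·r_cur + r_new produces the new row as (previous row) − q·(current row):
  row A: (94, 1, 0)   [1·94 + 0·77 = 94]
  row B: (77, 0, 1)   [0·94 + 1·77 = 77]
  94 = 1·77 + 17   → row C = row A − 1·row B = (17, 1, −1)   [check: 1·94 − 1·77 = 17]
  77 = 4·17 + 9   → row D = row B − 4·row C = (9, −4, 5)   [check: −4·94 + 5·77 = 9]
  17 = 1·9 + 8   → row E = row C − 1·row D = (8, 5, −6)   [check: 5·94 − 6·77 = 8]
  9 = 1·8 + 1   → row F = row D − 1·row E = (1, −9, 11)   [check: −9·94 + 11·77 = 1]
  8 = 8·1 + 0   → remainder 0, stop. gcd = 1 (last nonzero row F).
The gcd is 1, so 77 is invertible mod 94. The last nonzero row gives −9·94 + 11·77 = 1, so t = 11. So 77^(−1) ≡ 11 (mod 94). Verify: 77 · 11 = 847 ≡ 1 (mod 94). ✓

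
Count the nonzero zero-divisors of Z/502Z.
Z/502Z has 251 nonzero zero-divisors

In Z/502Z each nonzero element is either a unit (gcd with 502 is 1) or a zero-divisor (gcd > 1). The number of units is φ(502): factorise 502 = 2 · 251, so φ(502) = (2 − 1) · (251 − 1) = 1 · 250 = 250. The nonzero elements number 502 − 1 = 501. Hence the nonzero zero-divisors number 501 − 250 = 251.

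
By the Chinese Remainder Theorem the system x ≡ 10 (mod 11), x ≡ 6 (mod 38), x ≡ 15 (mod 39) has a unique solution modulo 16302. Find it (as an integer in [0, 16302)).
The moduli 11, 38, 39 are pairwise coprime, so by the CRT there is a unique solution mod 11·38·39 = 16302.
Solve by successive substitution. Start with x ≡ 10 (mod 11).
  Combine with x ≡ 6 (mod 38): write x = 10 + 11·t and require 10 + 11·t ≡ 6 (mod 38), i.e. 11·t ≡ 6 − 10 ≡ 34 (mod 38). Since 11^(−1) ≡ 7 (mod 38), t ≡ 7·34 ≡ 10 (mod 38). So x ≡ 10 + 11·10 = 120 (mod 418).
  Combine with x ≡ 15 (mod 39): write x = 120 + 418·t and require 120 + 418·t ≡ 15 (mod 39), i.e. 418·t ≡ 15 − 120 ≡ 12 (mod 39). Since 418^(−1) ≡ 7 (mod 39) (418 ≡ 28 (mod 39)), t ≡ 7·12 ≡ 6 (mod 39). So x ≡ 120 + 418·6 = 2628 (mod 16302).
Unique solution in [0, 16302): x = 2628.

Final answer: x ≡ 2628 (mod 16302); the representative in [0, 16302) is 2628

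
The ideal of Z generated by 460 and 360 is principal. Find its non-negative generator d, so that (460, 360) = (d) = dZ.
In the PID Z, (a, b) is generated by gcd(a, b). Compute gcd(460, 360) with the extended Euclidean algorithm, tracking rows (r, s, t) with s·460 + t·360 = r:
  row A: (460, 1, 0)   [1·460 + 0·360 = 460]
  row B: (360, 0, 1)   [0·460 + 1·360 = 360]
  460 = 1·360 + 100   → row C = row A − 1·row B = (100, 1, −1)   [check: 1·460 − 1·360 = 100]
  360 = 3·100 + 60   → row D = row B − 3·row C = (60, −3, 4)   [check: −3·460 + 4·360 = 60]
  100 = 1·60 + 40   → row E = row C − 1·row D = (40, 4, −5)   [check: 4·460 − 5·360 = 40]
  60 = 1·40 + 20   → row F = row D − 1·row E = (20, −7, 9)   [check: −7·460 + 9·360 = 20]
  40 = 2·20 + 0   → remainder 0, stop. gcd = 20 (last nonzero row F).
So gcd(460, 360) = 20, with Bézout identity −7·460 + 9·360 = 20. Containment (⊇): the Bézout identity exhibits 20 as an element of (460, 360), giving (20) ⊆ (460, 360). Containment (⊆): since 20 | 460 and 20 | 360 (460 = 20·23, 360 = 20·18), every Z-linear combination of 460 and 360 is divisible by 20, so (460, 360) ⊆ (20). Therefore (460, 360) = (20), d = 20.

Final answer: (460, 360) = (20); d = 20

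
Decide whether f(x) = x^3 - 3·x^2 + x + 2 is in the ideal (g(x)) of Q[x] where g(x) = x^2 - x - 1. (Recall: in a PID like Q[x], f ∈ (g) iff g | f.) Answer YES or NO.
In Q[x] the ideal (g) consists of all multiples of g, so f ∈ (g) iff g | f, i.e. iff the remainder of f on division by g is 0. Divide f by g (g is monic, so eliminate the leading term of the running remainder at each step):
  leading term x^3: subtract (x)·g(x) = x^3 - x^2 - x, leaving -2·x^2 + 2·x + 2
  leading term -2·x^2: subtract (-2)·g(x) = -2·x^2 + 2·x + 2, leaving 0
The remainder is 0, so f(x) = g(x) · h(x) with h(x) = x - 2. Hence g | f, i.e. f ∈ (g).

Final answer: YES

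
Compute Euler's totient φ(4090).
φ(4090) = 1632

φ is multiplicative, with φ(p^e) = p^e − p^(e−1). Factorise 4090 = 2 · 5 · 409. Then
  φ(4090) = (2 − 1) · (5 − 1) · (409 − 1) = 1 · 4 · 408 = 1632.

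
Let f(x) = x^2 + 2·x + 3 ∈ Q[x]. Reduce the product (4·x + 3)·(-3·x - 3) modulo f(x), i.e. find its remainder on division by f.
First multiply in Q[x] without reducing: a · b = -12·x^2 - 21·x - 9. Now divide by f(x) = x^2 + 2·x + 3, eliminating the leading term at each step:
  leading term -12·x^2: subtract (-12)·f(x) = -12·x^2 - 24·x - 36, leaving 3·x + 27
The degree is now < 2, so this is the remainder. Hence a · b ≡ 3·x + 27 in Q[x]/(f).

Final answer: a · b ≡ 3·x + 27 (mod f(x))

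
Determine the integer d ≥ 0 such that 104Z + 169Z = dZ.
(104, 169) = (13); d = 13

In the PID Z, (a, b) is generated by gcd(a, b). Compute gcd(169, 104) with the extended Euclidean algorithm, tracking rows (r, s, t) with s·169 + t·104 = r:
  row A: (169, 1, 0)   [1·169 + 0·104 = 169]
  row B: (104, 0, 1)   [0·169 + 1·104 = 104]
  169 = 1·104 + 65   → row C = row A − 1·row B = (65, 1, −1)   [check: 1·169 − 1·104 = 65]
  104 = 1·65 + 39   → row D = row B − 1·row C = (39, −1, 2)   [check: −1·169 + 2·104 = 39]
  65 = 1·39 + 26   → row E = row C − 1·row D = (26, 2, −3)   [check: 2·169 − 3·104 = 26]
  39 = 1·26 + 13   → row F = row D − 1·row E = (13, −3, 5)   [check: −3·169 + 5·104 = 13]
  26 = 2·13 + 0   → remainder 0, stop. gcd = 13 (last nonzero row F).
So gcd(104, 169) = 13, with Bézout identity −3·169 + 5·104 = 13. Containment (⊇): the Bézout identity exhibits 13 as an element of (104, 169), giving (13) ⊆ (104, 169). Containment (⊆): since 13 | 104 and 13 | 169 (104 = 13·8, 169 = 13·13), every Z-linear combination of 104 and 169 is divisible by 13, so (104, 169) ⊆ (13). Therefore (104, 169) = (13), d = 13.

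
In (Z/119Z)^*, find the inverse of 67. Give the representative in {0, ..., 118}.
67^(−1) ≡ 16 (mod 119)

Apply the extended Euclidean algorithm to (119, 67), tracking rows (r, s, t) with s·119 + t·67 = r. Each division r_prev = q·r_cur + r_new produces the new row as (previous row) − q·(current row):
  row A: (119, 1, 0)   [1·119 + 0·67 = 119]
  row B: (67, 0, 1)   [0·119 + 1·67 = 67]
  119 = 1·67 + 52   → row C = row A − 1·row B = (52, 1, −1)   [check: 1·119 − 1·67 = 52]
  67 = 1·52 + 15   → row D = row B − 1·row C = (15, −1, 2)   [check: −1·119 + 2·67 = 15]
  52 = 3·15 + 7   → row E = row C − 3·row D = (7, 4, −7)   [check: 4·119 − 7·67 = 7]
  15 = 2·7 + 1   → row F = row D − 2·row E = (1, −9, 16)   [check: −9·119 + 16·67 = 1]
  7 = 7·1 + 0   → remainder 0, stop. gcd = 1 (last nonzero row F).
The gcd is 1, so 67 is invertible mod 119. The last nonzero row gives −9·119 + 16·67 = 1, so t = 16. So 67^(−1) ≡ 16 (mod 119). Verify: 67 · 16 = 1072 ≡ 1 (mod 119). ✓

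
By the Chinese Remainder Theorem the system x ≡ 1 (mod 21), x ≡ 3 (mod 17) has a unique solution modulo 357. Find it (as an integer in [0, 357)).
x ≡ 190 (mod 357); the representative in [0, 357) is 190

The moduli 21, 17 are pairwise coprime, so by the CRT there is a unique solution mod 21·17 = 357.
Solve by successive substitution. Start with x ≡ 1 (mod 21).
  Combine with x ≡ 3 (mod 17): write x = 1 + 21·t and require 1 + 21·t ≡ 3 (mod 17), i.e. 21·t ≡ 3 − 1 ≡ 2 (mod 17). Since 21^(−1) ≡ 13 (mod 17) (21 ≡ 4 (mod 17)), t ≡ 13·2 ≡ 9 (mod 17). So x ≡ 1 + 21·9 = 190 (mod 357).
Unique solution in [0, 357): x = 190.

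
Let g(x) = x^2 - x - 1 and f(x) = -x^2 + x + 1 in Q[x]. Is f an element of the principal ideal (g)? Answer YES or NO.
YES

In Q[x] the ideal (g) consists of all multiples of g, so f ∈ (g) iff g | f, i.e. iff the remainder of f on division by g is 0. Divide f by g (g is monic, so eliminate the leading term of the running remainder at each step):
  leading term -x^2: subtract (-1)·g(x) = -x^2 + x + 1, leaving 0
The remainder is 0, so f(x) = g(x) · h(x) with h(x) = -1. Hence g | f, i.e. f ∈ (g).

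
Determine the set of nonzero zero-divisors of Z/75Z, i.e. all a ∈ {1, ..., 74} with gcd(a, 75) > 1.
An element a ∈ Z/75Z (with a ≠ 0) is a zero-divisor iff gcd(a, 75) > 1 (because a is a unit precisely when gcd(a, n) = 1, and in Z/nZ every nonzero, non-unit element is a zero-divisor). Scan a = 1, ..., 74 and keep those with gcd(a, 75) > 1:
  gcd(3, 75) = 3, gcd(5, 75) = 5, gcd(6, 75) = 3, gcd(9, 75) = 3, gcd(10, 75) = 5, gcd(12, 75) = 3, gcd(15, 75) = 15, gcd(18, 75) = 3, gcd(20, 75) = 5, gcd(21, 75) = 3, gcd(24, 75) = 3, gcd(25, 75) = 25, gcd(27, 75) = 3, gcd(30, 75) = 15, gcd(33, 75) = 3, gcd(35, 75) = 5, gcd(36, 75) = 3, gcd(39, 75) = 3, gcd(40, 75) = 5, gcd(42, 75) = 3, gcd(45, 75) = 15, gcd(48, 75) = 3, gcd(50, 75) = 25, gcd(51, 75) = 3, gcd(54, 75) = 3, gcd(55, 75) = 5, gcd(57, 75) = 3, gcd(60, 75) = 15, gcd(63, 75) = 3, gcd(65, 75) = 5, gcd(66, 75) = 3, gcd(69, 75) = 3, gcd(70, 75) = 5, gcd(72, 75) = 3.
All other a ∈ {1, ..., 74} have gcd(a, 75) = 1 and are units. So the nonzero zero-divisors are exactly the 34 values of a appearing in this scan.

Final answer: nonzero zero-divisors of Z/75Z = {3, 5, 6, 9, 10, 12, 15, 18, 20, 21, 24, 25, 27, 30, 33, 35, 36, 39, 40, 42, 45, 48, 50, 51, 54, 55, 57, 60, 63, 65, 66, 69, 70, 72}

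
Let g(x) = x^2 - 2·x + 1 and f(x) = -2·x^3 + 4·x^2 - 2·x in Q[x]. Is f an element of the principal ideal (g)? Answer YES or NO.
In Q[x] the ideal (g) consists of all multiples of g, so f ∈ (g) iff g | f, i.e. iff the remainder of f on division by g is 0. Divide f by g (g is monic, so eliminate the leading term of the running remainder at each step):
  leading term -2·x^3: subtract (-2·x)·g(x) = -2·x^3 + 4·x^2 - 2·x, leaving 0
The remainder is 0, so f(x) = g(x) · h(x) with h(x) = -2·x. Hence g | f, i.e. f ∈ (g).

Final answer: YES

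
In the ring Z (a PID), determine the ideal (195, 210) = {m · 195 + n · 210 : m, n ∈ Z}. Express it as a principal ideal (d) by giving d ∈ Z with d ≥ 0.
In the PID Z, (a, b) is generated by gcd(a, b). Compute gcd(210, 195) with the extended Euclidean algorithm, tracking rows (r, s, t) with s·210 + t·195 = r:
  row A: (210, 1, 0)   [1·210 + 0·195 = 210]
  row B: (195, 0, 1)   [0·210 + 1·195 = 195]
  210 = 1·195 + 15   → row C = row A − 1·row B = (15, 1, −1)   [check: 1·210 − 1·195 = 15]
  195 = 13·15 + 0   → remainder 0, stop. gcd = 15 (last nonzero row C).
So gcd(195, 210) = 15, with Bézout identity 1·210 − 1·195 = 15. Containment (⊇): the Bézout identity exhibits 15 as an element of (195, 210), giving (15) ⊆ (195, 210). Containment (⊆): since 15 | 195 and 15 | 210 (195 = 15·13, 210 = 15·14), every Z-linear combination of 195 and 210 is divisible by 15, so (195, 210) ⊆ (15). Therefore (195, 210) = (15), d = 15.

Final answer: (195, 210) = (15); d = 15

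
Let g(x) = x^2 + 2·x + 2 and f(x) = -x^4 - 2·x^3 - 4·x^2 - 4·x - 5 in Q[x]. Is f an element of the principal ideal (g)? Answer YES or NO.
NO

In Q[x] the ideal (g) consists of all multiples of g, so f ∈ (g) iff g | f, i.e. iff the remainder of f on division by g is 0. Divide f by g (g is monic, so eliminate the leading term of the running remainder at each step):
  leading term -x^4: subtract (-x^2)·g(x) = -x^4 - 2·x^3 - 2·x^2, leaving -2·x^2 - 4·x - 5
  leading term -2·x^2: subtract (-2)·g(x) = -2·x^2 - 4·x - 4, leaving -1
The remainder r(x) = -1 ≠ 0 (and deg r < deg g), so g ∤ f, i.e. f ∉ (g).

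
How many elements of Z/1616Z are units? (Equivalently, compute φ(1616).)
Z/1616Z has φ(1616) = 800 units

An element a ∈ Z/1616Z is a unit iff gcd(a, 1616) = 1, so the number of units is φ(1616). φ is multiplicative, with φ(p^e) = p^e − p^(e−1). Factorise 1616 = 2^4 · 101. Then
  φ(1616) = (2^4 − 2^3) · (101 − 1) = 8 · 100 = 800.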